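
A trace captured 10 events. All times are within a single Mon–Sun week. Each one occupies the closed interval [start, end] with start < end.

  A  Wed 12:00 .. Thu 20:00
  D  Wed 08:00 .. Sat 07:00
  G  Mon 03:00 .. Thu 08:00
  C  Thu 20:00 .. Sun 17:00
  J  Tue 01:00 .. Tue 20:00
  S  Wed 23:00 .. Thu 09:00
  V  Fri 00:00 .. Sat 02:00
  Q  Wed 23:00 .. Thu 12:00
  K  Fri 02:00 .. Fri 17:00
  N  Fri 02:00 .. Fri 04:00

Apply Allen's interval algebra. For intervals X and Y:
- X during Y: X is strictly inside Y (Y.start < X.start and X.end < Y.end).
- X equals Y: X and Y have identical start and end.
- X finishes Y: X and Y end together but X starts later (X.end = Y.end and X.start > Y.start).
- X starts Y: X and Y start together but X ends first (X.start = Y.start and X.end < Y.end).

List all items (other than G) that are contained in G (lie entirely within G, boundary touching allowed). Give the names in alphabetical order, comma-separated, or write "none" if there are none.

J

Target G = [Mon 03:00, Thu 08:00].
A [Wed 12:00, Thu 20:00] → overlapped-by → no.
C [Thu 20:00, Sun 17:00] → after → no.
D [Wed 08:00, Sat 07:00] → overlapped-by → no.
J [Tue 01:00, Tue 20:00] → during → yes.
K [Fri 02:00, Fri 17:00] → after → no.
N [Fri 02:00, Fri 04:00] → after → no.
Q [Wed 23:00, Thu 12:00] → overlapped-by → no.
S [Wed 23:00, Thu 09:00] → overlapped-by → no.
V [Fri 00:00, Sat 02:00] → after → no.
Result: J.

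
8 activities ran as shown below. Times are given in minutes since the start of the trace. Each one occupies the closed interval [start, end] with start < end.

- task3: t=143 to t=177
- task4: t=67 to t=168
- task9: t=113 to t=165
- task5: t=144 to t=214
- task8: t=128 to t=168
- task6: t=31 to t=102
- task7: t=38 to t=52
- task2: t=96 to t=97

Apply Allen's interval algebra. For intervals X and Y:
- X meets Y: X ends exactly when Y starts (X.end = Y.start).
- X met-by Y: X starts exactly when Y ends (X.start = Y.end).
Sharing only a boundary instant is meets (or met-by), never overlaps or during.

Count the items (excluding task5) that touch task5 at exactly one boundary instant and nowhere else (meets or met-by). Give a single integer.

Target task5 = [t=144, t=214].
task2 [t=96, t=97] → before → no.
task3 [t=143, t=177] → overlaps → no.
task4 [t=67, t=168] → overlaps → no.
task6 [t=31, t=102] → before → no.
task7 [t=38, t=52] → before → no.
task8 [t=128, t=168] → overlaps → no.
task9 [t=113, t=165] → overlaps → no.
Total: 0.

0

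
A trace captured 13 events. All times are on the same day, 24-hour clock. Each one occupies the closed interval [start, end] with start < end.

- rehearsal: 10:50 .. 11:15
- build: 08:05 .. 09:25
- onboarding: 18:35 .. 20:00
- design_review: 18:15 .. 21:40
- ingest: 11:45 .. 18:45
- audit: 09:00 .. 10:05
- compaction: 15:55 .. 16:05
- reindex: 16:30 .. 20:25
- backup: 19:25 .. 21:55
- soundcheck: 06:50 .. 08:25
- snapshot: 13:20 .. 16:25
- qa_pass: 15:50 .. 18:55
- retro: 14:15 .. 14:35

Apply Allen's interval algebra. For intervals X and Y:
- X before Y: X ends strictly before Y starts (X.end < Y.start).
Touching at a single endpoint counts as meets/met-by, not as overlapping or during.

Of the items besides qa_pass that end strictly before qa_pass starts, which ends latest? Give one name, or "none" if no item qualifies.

retro

Target qa_pass = [15:50, 18:55].
audit [09:00, 10:05] → before → candidate.
backup [19:25, 21:55] → after → excluded.
build [08:05, 09:25] → before → candidate.
compaction [15:55, 16:05] → during → excluded.
design_review [18:15, 21:40] → overlapped-by → excluded.
ingest [11:45, 18:45] → overlaps → excluded.
onboarding [18:35, 20:00] → overlapped-by → excluded.
rehearsal [10:50, 11:15] → before → candidate.
reindex [16:30, 20:25] → overlapped-by → excluded.
retro [14:15, 14:35] → before → candidate.
snapshot [13:20, 16:25] → overlaps → excluded.
soundcheck [06:50, 08:25] → before → candidate.
Among candidates, latest end is 14:35 → retro.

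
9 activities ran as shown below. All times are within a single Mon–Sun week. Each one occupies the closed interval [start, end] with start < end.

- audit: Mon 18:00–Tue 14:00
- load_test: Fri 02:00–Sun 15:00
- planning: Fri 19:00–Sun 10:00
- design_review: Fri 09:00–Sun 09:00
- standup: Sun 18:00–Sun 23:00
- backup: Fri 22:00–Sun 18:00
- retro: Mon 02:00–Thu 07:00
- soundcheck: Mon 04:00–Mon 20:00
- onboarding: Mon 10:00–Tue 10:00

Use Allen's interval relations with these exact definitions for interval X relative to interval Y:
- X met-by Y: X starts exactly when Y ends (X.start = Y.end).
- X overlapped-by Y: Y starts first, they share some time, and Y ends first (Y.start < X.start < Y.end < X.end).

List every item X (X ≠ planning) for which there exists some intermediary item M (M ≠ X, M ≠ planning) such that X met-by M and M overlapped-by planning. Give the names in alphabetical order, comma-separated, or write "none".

Target planning = [Fri 19:00, Sun 10:00].
Intermediaries M with M overlapped-by planning: backup.
Via backup — items with X met-by backup: standup.
Union: standup.

standup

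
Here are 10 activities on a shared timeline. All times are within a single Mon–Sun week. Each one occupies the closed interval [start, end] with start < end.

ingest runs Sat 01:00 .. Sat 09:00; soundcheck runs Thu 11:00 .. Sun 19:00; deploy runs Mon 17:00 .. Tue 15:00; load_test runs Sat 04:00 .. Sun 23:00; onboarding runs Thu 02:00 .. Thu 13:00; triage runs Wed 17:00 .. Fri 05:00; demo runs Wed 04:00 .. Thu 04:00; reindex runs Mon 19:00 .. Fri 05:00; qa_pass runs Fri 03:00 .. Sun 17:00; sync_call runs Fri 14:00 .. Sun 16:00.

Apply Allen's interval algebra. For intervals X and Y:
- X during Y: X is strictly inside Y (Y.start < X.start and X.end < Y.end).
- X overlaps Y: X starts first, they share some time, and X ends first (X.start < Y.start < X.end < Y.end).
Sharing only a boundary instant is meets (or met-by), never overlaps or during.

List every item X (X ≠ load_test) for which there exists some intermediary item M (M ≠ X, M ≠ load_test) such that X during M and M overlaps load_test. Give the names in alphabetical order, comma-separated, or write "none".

ingest, qa_pass, sync_call

Target load_test = [Sat 04:00, Sun 23:00].
Intermediaries M with M overlaps load_test: ingest, qa_pass, soundcheck, sync_call.
Via ingest — items with X during ingest: none.
Via qa_pass — items with X during qa_pass: ingest, sync_call.
Via soundcheck — items with X during soundcheck: ingest, qa_pass, sync_call.
Via sync_call — items with X during sync_call: ingest.
Union: ingest, qa_pass, sync_call.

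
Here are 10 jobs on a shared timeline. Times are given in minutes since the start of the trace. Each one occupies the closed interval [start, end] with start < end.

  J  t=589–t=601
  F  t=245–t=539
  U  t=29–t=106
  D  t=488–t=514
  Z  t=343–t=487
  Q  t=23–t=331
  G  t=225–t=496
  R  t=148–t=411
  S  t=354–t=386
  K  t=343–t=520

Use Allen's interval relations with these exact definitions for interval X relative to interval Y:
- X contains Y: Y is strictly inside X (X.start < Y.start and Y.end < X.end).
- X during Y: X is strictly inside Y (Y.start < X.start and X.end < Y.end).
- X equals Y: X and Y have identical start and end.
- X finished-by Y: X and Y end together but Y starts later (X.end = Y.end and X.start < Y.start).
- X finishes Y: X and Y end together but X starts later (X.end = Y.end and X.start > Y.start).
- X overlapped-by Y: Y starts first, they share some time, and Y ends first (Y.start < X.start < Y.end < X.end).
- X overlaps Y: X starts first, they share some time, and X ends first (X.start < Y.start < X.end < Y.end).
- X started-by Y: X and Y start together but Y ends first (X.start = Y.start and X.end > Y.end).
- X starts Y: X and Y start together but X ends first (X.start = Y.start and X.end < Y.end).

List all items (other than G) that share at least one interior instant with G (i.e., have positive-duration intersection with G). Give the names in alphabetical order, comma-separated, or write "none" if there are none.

D, F, K, Q, R, S, Z

Target G = [t=225, t=496].
D [t=488, t=514] → overlapped-by → yes.
F [t=245, t=539] → overlapped-by → yes.
J [t=589, t=601] → after → no.
K [t=343, t=520] → overlapped-by → yes.
Q [t=23, t=331] → overlaps → yes.
R [t=148, t=411] → overlaps → yes.
S [t=354, t=386] → during → yes.
U [t=29, t=106] → before → no.
Z [t=343, t=487] → during → yes.
Result: D, F, K, Q, R, S, Z.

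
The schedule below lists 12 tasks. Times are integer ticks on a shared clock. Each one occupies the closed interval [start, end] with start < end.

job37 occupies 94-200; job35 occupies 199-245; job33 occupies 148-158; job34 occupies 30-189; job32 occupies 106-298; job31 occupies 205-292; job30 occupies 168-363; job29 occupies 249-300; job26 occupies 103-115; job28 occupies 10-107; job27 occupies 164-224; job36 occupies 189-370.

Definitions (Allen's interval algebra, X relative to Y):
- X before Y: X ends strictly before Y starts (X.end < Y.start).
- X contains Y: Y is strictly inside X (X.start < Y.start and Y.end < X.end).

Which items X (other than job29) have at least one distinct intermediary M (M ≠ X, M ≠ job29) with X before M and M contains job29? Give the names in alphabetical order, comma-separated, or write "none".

job26, job28, job33

Target job29 = [249, 300].
Intermediaries M with M contains job29: job30, job36.
Via job30 — items with X before job30: job26, job28, job33.
Via job36 — items with X before job36: job26, job28, job33.
Union: job26, job28, job33.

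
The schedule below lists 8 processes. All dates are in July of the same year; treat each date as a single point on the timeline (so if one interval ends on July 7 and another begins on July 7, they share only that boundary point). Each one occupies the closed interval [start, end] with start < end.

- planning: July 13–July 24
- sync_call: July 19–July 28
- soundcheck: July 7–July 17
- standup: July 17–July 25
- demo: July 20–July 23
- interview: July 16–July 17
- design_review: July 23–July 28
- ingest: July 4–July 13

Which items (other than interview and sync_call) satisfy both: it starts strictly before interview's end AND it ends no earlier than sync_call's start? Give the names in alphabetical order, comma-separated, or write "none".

planning

Conditions: its start is strictly before interview's end (X.start < July 17) AND its end is no earlier than sync_call's start (X.end >= July 19).
demo: start July 20 < July 17? ✗; end July 23 >= July 19? ✓ → no.
design_review: start July 23 < July 17? ✗; end July 28 >= July 19? ✓ → no.
ingest: start July 4 < July 17? ✓; end July 13 >= July 19? ✗ → no.
planning: start July 13 < July 17? ✓; end July 24 >= July 19? ✓ → yes.
soundcheck: start July 7 < July 17? ✓; end July 17 >= July 19? ✗ → no.
standup: start July 17 < July 17? ✗; end July 25 >= July 19? ✓ → no.
Result: planning.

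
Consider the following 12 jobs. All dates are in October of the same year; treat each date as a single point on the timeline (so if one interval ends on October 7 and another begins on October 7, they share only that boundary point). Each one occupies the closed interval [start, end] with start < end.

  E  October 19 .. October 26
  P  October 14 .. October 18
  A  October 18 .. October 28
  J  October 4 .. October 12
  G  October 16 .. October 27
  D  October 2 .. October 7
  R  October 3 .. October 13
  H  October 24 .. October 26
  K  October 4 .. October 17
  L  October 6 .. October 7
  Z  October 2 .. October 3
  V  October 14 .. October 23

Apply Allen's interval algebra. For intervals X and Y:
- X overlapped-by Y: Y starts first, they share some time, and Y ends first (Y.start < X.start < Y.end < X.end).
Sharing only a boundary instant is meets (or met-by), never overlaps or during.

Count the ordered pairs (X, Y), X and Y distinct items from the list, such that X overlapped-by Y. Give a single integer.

12

Checking all 132 ordered pairs for relation 'overlapped-by'; matching pairs in alphabetical order:
(A, G): A overlapped-by G ✓
(A, V): A overlapped-by V ✓
(E, V): E overlapped-by V ✓
(G, K): G overlapped-by K ✓
(G, P): G overlapped-by P ✓
(G, V): G overlapped-by V ✓
(J, D): J overlapped-by D ✓
(K, D): K overlapped-by D ✓
(K, R): K overlapped-by R ✓
(P, K): P overlapped-by K ✓
(R, D): R overlapped-by D ✓
(V, K): V overlapped-by K ✓
Count: 12.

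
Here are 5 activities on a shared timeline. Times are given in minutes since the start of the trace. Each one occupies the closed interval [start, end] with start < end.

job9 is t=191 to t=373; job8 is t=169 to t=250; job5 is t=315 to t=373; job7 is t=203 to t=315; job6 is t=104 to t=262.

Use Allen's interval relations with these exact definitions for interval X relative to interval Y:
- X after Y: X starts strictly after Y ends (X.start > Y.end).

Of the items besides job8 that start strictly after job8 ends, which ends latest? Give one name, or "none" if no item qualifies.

Target job8 = [t=169, t=250].
job5 [t=315, t=373] → after → candidate.
job6 [t=104, t=262] → contains → excluded.
job7 [t=203, t=315] → overlapped-by → excluded.
job9 [t=191, t=373] → overlapped-by → excluded.
Among candidates, latest end is t=373 → job5.

job5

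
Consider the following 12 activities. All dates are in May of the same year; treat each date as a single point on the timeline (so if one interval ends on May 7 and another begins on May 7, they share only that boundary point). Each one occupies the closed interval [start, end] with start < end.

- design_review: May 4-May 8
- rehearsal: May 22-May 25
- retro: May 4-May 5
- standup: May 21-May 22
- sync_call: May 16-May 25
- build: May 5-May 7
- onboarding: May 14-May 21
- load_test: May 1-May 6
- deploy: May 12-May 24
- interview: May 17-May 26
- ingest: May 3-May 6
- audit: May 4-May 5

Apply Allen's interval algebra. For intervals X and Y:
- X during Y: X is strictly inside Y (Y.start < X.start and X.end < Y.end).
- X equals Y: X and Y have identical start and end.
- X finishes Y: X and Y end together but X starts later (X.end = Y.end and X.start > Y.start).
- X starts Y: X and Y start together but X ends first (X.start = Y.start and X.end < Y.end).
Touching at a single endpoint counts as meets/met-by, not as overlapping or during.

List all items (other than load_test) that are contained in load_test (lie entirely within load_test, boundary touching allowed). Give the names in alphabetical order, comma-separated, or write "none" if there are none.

Target load_test = [May 1, May 6].
audit [May 4, May 5] → during → yes.
build [May 5, May 7] → overlapped-by → no.
deploy [May 12, May 24] → after → no.
design_review [May 4, May 8] → overlapped-by → no.
ingest [May 3, May 6] → finishes → yes.
interview [May 17, May 26] → after → no.
onboarding [May 14, May 21] → after → no.
rehearsal [May 22, May 25] → after → no.
retro [May 4, May 5] → during → yes.
standup [May 21, May 22] → after → no.
sync_call [May 16, May 25] → after → no.
Result: audit, ingest, retro.

audit, ingest, retro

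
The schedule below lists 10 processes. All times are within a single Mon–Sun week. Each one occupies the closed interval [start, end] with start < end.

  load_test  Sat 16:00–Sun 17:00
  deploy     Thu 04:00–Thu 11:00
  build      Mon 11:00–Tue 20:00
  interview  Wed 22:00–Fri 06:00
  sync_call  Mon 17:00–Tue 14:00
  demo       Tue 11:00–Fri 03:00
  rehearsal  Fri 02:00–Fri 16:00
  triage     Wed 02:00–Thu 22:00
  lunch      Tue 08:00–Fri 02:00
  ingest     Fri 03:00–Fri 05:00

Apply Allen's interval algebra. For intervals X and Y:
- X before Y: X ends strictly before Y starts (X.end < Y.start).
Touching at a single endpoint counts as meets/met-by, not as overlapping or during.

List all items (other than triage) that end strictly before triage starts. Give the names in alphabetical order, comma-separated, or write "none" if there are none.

build, sync_call

Target triage = [Wed 02:00, Thu 22:00].
build [Mon 11:00, Tue 20:00] → before → yes.
demo [Tue 11:00, Fri 03:00] → contains → no.
deploy [Thu 04:00, Thu 11:00] → during → no.
ingest [Fri 03:00, Fri 05:00] → after → no.
interview [Wed 22:00, Fri 06:00] → overlapped-by → no.
load_test [Sat 16:00, Sun 17:00] → after → no.
lunch [Tue 08:00, Fri 02:00] → contains → no.
rehearsal [Fri 02:00, Fri 16:00] → after → no.
sync_call [Mon 17:00, Tue 14:00] → before → yes.
Result: build, sync_call.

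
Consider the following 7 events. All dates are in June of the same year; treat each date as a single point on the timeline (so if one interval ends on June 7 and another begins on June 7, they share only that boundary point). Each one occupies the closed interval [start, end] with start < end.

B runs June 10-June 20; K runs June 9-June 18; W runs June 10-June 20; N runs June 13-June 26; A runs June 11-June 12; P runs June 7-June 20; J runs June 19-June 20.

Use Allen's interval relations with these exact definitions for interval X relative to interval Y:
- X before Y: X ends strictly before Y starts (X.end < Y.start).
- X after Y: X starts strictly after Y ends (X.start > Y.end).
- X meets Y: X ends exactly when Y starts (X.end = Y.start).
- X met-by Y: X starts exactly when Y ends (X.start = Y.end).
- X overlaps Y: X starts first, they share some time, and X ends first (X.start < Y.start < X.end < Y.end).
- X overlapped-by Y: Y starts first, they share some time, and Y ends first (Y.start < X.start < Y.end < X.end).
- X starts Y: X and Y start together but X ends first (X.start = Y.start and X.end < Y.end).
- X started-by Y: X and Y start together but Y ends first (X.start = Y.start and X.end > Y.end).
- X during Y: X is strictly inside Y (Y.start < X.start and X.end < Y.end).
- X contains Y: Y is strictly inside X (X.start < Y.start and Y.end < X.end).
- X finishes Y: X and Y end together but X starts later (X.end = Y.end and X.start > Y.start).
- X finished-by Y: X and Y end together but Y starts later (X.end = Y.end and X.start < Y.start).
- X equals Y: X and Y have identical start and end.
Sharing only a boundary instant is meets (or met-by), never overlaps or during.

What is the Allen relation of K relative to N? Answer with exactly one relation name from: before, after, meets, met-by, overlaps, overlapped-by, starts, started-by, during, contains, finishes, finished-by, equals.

K = [June 9, June 18]; N = [June 13, June 26].
Compare endpoints: K.start < N.start, K.start < N.end, K.end > N.start, K.end < N.end.
That pattern is 'overlaps'.

overlaps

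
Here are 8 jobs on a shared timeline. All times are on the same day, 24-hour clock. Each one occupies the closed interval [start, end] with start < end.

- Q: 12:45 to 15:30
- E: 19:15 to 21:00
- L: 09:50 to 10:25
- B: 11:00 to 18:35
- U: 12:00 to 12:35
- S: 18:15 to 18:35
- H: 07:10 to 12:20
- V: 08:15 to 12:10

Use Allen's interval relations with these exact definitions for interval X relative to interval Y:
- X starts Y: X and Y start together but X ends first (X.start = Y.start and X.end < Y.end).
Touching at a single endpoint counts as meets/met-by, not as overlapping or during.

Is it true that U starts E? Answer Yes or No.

No

U = [12:00, 12:35], E = [19:15, 21:00].
Actual relation of U to E: before.
Asked whether 'starts' holds → No.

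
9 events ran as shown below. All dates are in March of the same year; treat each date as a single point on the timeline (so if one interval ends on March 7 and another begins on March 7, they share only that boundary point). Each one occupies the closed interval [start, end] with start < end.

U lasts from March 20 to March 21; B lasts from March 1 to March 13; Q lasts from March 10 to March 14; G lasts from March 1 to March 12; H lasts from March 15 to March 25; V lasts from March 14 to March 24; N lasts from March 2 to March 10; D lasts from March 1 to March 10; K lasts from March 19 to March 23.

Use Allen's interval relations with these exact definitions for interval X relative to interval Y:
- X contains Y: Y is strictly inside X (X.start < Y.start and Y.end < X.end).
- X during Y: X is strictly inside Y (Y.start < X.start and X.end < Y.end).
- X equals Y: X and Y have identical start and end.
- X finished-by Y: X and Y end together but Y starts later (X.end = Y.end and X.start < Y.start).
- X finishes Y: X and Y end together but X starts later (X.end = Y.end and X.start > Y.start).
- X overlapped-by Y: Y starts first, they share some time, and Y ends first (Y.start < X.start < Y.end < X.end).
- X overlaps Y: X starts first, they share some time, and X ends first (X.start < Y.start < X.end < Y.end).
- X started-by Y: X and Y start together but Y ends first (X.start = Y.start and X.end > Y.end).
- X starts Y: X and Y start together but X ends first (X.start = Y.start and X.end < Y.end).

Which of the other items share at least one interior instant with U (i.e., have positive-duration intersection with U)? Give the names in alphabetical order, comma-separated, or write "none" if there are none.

H, K, V

Target U = [March 20, March 21].
B [March 1, March 13] → before → no.
D [March 1, March 10] → before → no.
G [March 1, March 12] → before → no.
H [March 15, March 25] → contains → yes.
K [March 19, March 23] → contains → yes.
N [March 2, March 10] → before → no.
Q [March 10, March 14] → before → no.
V [March 14, March 24] → contains → yes.
Result: H, K, V.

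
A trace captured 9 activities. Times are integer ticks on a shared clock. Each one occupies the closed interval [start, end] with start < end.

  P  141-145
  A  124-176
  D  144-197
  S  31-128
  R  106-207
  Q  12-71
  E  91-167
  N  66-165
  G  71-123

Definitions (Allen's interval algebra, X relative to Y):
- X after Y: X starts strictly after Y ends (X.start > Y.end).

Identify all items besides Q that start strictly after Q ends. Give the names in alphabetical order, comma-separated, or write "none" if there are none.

A, D, E, P, R

Target Q = [12, 71].
A [124, 176] → after → yes.
D [144, 197] → after → yes.
E [91, 167] → after → yes.
G [71, 123] → met-by → no.
N [66, 165] → overlapped-by → no.
P [141, 145] → after → yes.
R [106, 207] → after → yes.
S [31, 128] → overlapped-by → no.
Result: A, D, E, P, R.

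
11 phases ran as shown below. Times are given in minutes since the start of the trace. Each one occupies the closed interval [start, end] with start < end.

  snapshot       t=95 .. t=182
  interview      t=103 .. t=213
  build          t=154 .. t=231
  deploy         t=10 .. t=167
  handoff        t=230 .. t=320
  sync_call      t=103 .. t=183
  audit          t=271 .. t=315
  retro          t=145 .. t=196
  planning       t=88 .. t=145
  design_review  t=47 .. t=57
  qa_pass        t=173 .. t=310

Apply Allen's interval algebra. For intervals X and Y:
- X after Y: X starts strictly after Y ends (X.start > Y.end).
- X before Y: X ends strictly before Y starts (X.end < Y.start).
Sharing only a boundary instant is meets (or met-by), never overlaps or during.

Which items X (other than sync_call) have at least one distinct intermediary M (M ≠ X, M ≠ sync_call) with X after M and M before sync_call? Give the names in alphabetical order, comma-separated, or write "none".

audit, build, handoff, interview, planning, qa_pass, retro, snapshot

Target sync_call = [t=103, t=183].
Intermediaries M with M before sync_call: design_review.
Via design_review — items with X after design_review: audit, build, handoff, interview, planning, qa_pass, retro, snapshot.
Union: audit, build, handoff, interview, planning, qa_pass, retro, snapshot.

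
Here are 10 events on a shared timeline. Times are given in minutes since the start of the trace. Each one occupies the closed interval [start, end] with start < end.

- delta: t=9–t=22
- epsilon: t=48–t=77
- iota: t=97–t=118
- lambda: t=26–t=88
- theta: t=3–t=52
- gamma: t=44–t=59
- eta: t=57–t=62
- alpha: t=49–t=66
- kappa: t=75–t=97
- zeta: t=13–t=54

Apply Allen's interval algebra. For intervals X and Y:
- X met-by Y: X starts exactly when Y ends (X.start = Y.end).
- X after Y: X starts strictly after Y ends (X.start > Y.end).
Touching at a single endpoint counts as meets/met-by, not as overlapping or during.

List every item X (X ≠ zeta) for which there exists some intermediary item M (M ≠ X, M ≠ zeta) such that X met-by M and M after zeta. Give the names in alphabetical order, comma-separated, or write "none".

Target zeta = [t=13, t=54].
Intermediaries M with M after zeta: eta, iota, kappa.
Via eta — items with X met-by eta: none.
Via iota — items with X met-by iota: none.
Via kappa — items with X met-by kappa: iota.
Union: iota.

iota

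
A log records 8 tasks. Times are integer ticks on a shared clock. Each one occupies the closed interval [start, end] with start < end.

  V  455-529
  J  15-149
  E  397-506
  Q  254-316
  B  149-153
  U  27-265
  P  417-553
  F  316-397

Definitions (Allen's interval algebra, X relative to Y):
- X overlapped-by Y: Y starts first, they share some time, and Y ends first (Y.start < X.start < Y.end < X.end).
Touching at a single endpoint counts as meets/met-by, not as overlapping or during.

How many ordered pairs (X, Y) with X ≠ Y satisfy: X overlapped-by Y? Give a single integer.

Checking all 56 ordered pairs for relation 'overlapped-by'; matching pairs in alphabetical order:
(P, E): P overlapped-by E ✓
(Q, U): Q overlapped-by U ✓
(U, J): U overlapped-by J ✓
(V, E): V overlapped-by E ✓
Count: 4.

4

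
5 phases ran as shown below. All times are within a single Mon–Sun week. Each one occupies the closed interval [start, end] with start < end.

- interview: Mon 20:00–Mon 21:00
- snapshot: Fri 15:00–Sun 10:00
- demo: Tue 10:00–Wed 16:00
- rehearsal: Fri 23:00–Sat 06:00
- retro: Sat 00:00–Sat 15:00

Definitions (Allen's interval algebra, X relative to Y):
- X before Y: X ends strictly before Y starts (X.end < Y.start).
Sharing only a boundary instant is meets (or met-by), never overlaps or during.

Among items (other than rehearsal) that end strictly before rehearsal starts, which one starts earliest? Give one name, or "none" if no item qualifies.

Target rehearsal = [Fri 23:00, Sat 06:00].
demo [Tue 10:00, Wed 16:00] → before → candidate.
interview [Mon 20:00, Mon 21:00] → before → candidate.
retro [Sat 00:00, Sat 15:00] → overlapped-by → excluded.
snapshot [Fri 15:00, Sun 10:00] → contains → excluded.
Among candidates, earliest start is Mon 20:00 → interview.

interview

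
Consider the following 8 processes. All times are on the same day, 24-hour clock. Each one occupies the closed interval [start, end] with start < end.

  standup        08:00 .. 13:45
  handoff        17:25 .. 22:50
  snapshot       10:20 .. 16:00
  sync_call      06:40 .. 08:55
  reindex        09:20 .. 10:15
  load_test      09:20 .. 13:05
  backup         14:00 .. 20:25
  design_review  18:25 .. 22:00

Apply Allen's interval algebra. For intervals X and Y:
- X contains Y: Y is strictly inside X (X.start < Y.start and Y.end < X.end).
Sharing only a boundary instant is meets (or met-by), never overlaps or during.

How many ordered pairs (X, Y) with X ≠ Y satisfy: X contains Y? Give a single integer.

3

Checking all 56 ordered pairs for relation 'contains'; matching pairs in alphabetical order:
(handoff, design_review): handoff contains design_review ✓
(standup, load_test): standup contains load_test ✓
(standup, reindex): standup contains reindex ✓
Count: 3.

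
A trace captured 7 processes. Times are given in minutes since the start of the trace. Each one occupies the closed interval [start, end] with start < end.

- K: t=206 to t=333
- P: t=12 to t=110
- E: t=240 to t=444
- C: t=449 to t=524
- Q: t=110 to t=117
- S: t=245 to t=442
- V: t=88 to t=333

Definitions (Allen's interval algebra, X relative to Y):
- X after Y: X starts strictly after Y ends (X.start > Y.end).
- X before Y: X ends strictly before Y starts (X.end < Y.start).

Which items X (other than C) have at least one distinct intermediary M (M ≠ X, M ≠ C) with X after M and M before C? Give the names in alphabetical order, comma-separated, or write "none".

E, K, S

Target C = [t=449, t=524].
Intermediaries M with M before C: E, K, P, Q, S, V.
Via E — items with X after E: none.
Via K — items with X after K: none.
Via P — items with X after P: E, K, S.
Via Q — items with X after Q: E, K, S.
Via S — items with X after S: none.
Via V — items with X after V: none.
Union: E, K, S.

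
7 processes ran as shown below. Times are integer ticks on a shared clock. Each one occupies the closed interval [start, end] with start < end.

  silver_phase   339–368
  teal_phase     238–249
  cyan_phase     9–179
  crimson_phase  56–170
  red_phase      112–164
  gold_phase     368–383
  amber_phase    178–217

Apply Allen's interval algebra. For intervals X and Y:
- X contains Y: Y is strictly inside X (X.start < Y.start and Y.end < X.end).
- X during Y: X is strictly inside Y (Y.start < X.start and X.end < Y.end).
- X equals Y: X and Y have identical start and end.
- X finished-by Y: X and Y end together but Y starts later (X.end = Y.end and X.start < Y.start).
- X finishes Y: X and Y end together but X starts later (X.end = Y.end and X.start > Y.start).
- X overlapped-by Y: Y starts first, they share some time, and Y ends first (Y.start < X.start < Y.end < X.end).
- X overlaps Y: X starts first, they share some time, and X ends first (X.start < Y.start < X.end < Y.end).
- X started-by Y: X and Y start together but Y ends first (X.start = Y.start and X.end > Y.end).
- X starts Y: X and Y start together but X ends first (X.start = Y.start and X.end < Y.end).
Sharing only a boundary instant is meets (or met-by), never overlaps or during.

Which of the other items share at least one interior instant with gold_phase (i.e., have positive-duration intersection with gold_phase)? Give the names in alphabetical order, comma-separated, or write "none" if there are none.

none

Target gold_phase = [368, 383].
amber_phase [178, 217] → before → no.
crimson_phase [56, 170] → before → no.
cyan_phase [9, 179] → before → no.
red_phase [112, 164] → before → no.
silver_phase [339, 368] → meets → no.
teal_phase [238, 249] → before → no.
Result: none.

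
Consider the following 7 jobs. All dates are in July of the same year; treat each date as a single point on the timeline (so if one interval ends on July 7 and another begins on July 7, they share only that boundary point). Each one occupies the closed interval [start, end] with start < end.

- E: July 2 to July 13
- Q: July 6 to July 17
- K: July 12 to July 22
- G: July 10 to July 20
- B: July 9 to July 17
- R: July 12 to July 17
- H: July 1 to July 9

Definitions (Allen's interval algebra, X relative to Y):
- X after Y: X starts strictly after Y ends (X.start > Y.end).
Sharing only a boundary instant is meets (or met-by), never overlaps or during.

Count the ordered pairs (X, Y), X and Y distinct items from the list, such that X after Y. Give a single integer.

Checking all 42 ordered pairs for relation 'after'; matching pairs in alphabetical order:
(G, H): G after H ✓
(K, H): K after H ✓
(R, H): R after H ✓
Count: 3.

3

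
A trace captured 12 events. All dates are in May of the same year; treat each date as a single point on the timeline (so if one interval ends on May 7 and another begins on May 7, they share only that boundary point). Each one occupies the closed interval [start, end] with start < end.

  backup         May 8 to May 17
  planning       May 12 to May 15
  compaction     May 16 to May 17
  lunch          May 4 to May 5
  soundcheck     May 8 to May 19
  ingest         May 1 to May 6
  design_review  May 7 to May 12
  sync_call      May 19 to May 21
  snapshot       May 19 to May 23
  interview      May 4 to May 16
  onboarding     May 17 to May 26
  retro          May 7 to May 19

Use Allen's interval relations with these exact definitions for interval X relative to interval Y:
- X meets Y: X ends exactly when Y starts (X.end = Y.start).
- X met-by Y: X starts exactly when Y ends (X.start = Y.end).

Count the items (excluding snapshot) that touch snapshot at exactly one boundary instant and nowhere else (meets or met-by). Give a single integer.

2

Target snapshot = [May 19, May 23].
backup [May 8, May 17] → before → no.
compaction [May 16, May 17] → before → no.
design_review [May 7, May 12] → before → no.
ingest [May 1, May 6] → before → no.
interview [May 4, May 16] → before → no.
lunch [May 4, May 5] → before → no.
onboarding [May 17, May 26] → contains → no.
planning [May 12, May 15] → before → no.
retro [May 7, May 19] → meets → counts.
soundcheck [May 8, May 19] → meets → counts.
sync_call [May 19, May 21] → starts → no.
Total: 2.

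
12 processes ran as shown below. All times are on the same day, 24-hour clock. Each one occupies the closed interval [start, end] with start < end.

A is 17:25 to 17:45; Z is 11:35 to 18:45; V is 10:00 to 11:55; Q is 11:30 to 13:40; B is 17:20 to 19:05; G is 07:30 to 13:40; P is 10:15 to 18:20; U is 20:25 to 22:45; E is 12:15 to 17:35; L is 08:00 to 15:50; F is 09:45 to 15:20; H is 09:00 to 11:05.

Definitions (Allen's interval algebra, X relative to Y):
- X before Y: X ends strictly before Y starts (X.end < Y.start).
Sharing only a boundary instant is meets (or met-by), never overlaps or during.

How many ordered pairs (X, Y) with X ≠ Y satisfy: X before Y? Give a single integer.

Checking all 132 ordered pairs for relation 'before'; matching pairs in alphabetical order:
(A, U): A before U ✓
(B, U): B before U ✓
(E, U): E before U ✓
(F, A): F before A ✓
(F, B): F before B ✓
(F, U): F before U ✓
(G, A): G before A ✓
(G, B): G before B ✓
(G, U): G before U ✓
(H, A): H before A ✓
(H, B): H before B ✓
(H, E): H before E ✓
(H, Q): H before Q ✓
(H, U): H before U ✓
(H, Z): H before Z ✓
(L, A): L before A ✓
(L, B): L before B ✓
(L, U): L before U ✓
(P, U): P before U ✓
(Q, A): Q before A ✓
(Q, B): Q before B ✓
(Q, U): Q before U ✓
(V, A): V before A ✓
(V, B): V before B ✓
... plus 3 further pairs not listed.
Count: 27.

27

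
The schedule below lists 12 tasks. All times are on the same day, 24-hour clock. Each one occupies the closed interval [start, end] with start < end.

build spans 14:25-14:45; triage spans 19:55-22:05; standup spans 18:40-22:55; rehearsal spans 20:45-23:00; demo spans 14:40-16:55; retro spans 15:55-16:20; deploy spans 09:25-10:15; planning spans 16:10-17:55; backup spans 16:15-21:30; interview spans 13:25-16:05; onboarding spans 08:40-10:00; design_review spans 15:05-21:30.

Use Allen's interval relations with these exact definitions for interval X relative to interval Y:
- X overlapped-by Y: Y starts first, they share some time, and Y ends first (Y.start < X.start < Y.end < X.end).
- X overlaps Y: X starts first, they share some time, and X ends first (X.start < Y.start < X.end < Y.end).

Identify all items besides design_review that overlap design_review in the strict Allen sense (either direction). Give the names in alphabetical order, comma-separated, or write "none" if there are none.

demo, interview, rehearsal, standup, triage

Target design_review = [15:05, 21:30].
backup [16:15, 21:30] → finishes → no.
build [14:25, 14:45] → before → no.
demo [14:40, 16:55] → overlaps → yes.
deploy [09:25, 10:15] → before → no.
interview [13:25, 16:05] → overlaps → yes.
onboarding [08:40, 10:00] → before → no.
planning [16:10, 17:55] → during → no.
rehearsal [20:45, 23:00] → overlapped-by → yes.
retro [15:55, 16:20] → during → no.
standup [18:40, 22:55] → overlapped-by → yes.
triage [19:55, 22:05] → overlapped-by → yes.
Result: demo, interview, rehearsal, standup, triage.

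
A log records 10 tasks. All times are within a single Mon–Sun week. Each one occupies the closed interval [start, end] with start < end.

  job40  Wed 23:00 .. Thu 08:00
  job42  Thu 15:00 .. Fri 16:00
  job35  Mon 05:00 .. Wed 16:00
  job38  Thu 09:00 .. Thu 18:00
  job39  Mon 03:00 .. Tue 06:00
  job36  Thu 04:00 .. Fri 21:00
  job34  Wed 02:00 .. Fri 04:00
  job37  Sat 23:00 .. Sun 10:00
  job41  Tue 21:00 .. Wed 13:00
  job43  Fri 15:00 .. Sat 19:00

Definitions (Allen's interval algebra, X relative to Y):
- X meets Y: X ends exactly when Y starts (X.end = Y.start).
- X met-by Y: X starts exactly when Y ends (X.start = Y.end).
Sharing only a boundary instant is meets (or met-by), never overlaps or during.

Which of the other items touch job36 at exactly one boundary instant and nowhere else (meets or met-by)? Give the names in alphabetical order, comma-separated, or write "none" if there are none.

none

Target job36 = [Thu 04:00, Fri 21:00].
job34 [Wed 02:00, Fri 04:00] → overlaps → no.
job35 [Mon 05:00, Wed 16:00] → before → no.
job37 [Sat 23:00, Sun 10:00] → after → no.
job38 [Thu 09:00, Thu 18:00] → during → no.
job39 [Mon 03:00, Tue 06:00] → before → no.
job40 [Wed 23:00, Thu 08:00] → overlaps → no.
job41 [Tue 21:00, Wed 13:00] → before → no.
job42 [Thu 15:00, Fri 16:00] → during → no.
job43 [Fri 15:00, Sat 19:00] → overlapped-by → no.
Result: none.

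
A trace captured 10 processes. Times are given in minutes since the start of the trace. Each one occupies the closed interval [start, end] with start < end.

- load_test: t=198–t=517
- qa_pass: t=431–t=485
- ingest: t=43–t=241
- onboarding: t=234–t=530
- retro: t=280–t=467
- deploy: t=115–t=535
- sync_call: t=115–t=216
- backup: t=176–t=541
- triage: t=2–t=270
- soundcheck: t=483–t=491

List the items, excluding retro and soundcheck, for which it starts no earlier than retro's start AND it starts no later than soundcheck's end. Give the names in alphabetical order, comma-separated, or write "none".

Conditions: its start is no earlier than retro's start (X.start >= t=280) AND its start is no later than soundcheck's end (X.start <= t=491).
backup: start t=176 >= t=280? ✗; start t=176 <= t=491? ✓ → no.
deploy: start t=115 >= t=280? ✗; start t=115 <= t=491? ✓ → no.
ingest: start t=43 >= t=280? ✗; start t=43 <= t=491? ✓ → no.
load_test: start t=198 >= t=280? ✗; start t=198 <= t=491? ✓ → no.
onboarding: start t=234 >= t=280? ✗; start t=234 <= t=491? ✓ → no.
qa_pass: start t=431 >= t=280? ✓; start t=431 <= t=491? ✓ → yes.
sync_call: start t=115 >= t=280? ✗; start t=115 <= t=491? ✓ → no.
triage: start t=2 >= t=280? ✗; start t=2 <= t=491? ✓ → no.
Result: qa_pass.

qa_pass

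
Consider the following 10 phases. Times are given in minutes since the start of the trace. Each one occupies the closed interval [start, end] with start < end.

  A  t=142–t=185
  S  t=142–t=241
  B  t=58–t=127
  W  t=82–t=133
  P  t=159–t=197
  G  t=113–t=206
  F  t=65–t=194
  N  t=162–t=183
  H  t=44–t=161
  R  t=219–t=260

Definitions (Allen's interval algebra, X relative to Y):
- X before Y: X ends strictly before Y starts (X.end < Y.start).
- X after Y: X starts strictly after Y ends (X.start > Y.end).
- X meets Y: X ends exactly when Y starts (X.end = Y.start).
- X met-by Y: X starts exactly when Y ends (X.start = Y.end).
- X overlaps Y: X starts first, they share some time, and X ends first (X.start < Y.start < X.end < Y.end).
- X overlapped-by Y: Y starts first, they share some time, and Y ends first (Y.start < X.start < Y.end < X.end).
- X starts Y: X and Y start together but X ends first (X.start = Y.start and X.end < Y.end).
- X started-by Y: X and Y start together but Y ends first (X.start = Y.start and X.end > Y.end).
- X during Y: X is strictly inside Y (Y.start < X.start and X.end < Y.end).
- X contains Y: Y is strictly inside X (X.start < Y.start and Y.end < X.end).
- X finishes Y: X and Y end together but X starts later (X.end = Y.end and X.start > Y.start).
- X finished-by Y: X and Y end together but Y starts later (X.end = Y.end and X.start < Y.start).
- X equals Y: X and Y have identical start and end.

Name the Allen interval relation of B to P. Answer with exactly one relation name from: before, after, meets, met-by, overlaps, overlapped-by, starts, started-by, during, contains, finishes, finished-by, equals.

before

B = [t=58, t=127]; P = [t=159, t=197].
Compare endpoints: B.start < P.start, B.start < P.end, B.end < P.start, B.end < P.end.
That pattern is 'before'.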